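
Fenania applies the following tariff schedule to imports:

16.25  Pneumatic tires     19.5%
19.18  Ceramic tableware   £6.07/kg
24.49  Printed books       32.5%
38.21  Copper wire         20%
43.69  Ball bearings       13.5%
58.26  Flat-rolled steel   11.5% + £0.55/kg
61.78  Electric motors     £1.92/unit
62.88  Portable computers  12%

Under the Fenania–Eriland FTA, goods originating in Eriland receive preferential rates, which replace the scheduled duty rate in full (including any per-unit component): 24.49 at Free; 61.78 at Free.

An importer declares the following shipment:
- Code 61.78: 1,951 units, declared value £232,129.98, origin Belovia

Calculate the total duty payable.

Line 1 (61.78, Belovia, 1,951 units, £232,129.98):
Base rate for 61.78 is £1.92/unit.
61.78 has an FTA preferential rate, but origin Belovia is not Eriland; base rate stands.
Duty = 1,951 × £1.92 = £3,745.92.

£3,745.92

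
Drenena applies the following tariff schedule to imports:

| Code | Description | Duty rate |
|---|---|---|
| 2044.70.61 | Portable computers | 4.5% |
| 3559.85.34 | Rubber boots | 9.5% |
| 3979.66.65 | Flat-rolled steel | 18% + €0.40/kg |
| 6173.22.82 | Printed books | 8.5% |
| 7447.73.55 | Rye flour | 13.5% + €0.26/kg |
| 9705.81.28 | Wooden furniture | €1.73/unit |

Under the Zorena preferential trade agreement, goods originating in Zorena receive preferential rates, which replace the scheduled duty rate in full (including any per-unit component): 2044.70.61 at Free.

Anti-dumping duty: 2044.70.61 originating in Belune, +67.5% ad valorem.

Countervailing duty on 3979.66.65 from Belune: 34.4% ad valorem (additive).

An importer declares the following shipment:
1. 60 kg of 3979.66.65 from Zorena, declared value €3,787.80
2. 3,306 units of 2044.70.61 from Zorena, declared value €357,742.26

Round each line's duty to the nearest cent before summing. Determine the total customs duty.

€705.80

Line 1 (3979.66.65, Zorena, 60 kg, €3,787.80):
Base rate for 3979.66.65 is 18% + €0.40/kg.
Origin Zorena is the FTA partner but 3979.66.65 is not on the preference list; base rate stands.
The additional-duty order on 3979.66.65 targets Belune, not Zorena; it does not apply.
Duty = €3,787.80 × 18% + 60 × €0.40 = €705.80.
Line 2 (2044.70.61, Zorena, 3,306 units, €357,742.26):
Base rate for 2044.70.61 is 4.5%.
Origin Zorena qualifies under the Drenena–Zorena agreement and 2044.70.61 is covered: preferential rate Free applies instead.
The additional-duty order on 2044.70.61 targets Belune, not Zorena; it does not apply.
Duty = €357,742.26 × 0% = €0.00.
Total = €705.80 + €0.00 = €705.80.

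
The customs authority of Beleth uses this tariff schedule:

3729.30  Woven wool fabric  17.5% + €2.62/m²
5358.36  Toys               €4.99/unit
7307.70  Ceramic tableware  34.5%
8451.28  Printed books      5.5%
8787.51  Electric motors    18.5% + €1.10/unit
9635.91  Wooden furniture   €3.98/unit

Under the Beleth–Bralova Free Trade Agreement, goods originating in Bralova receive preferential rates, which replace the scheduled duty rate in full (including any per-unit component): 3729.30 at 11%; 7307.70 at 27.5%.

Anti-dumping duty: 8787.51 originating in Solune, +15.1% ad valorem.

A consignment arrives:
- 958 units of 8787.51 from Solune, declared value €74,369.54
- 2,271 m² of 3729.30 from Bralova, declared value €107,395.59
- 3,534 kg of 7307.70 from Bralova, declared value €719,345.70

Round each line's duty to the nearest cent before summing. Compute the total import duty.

€235,675.55

Line 1 (8787.51, Solune, 958 units, €74,369.54):
Base rate for 8787.51 is 18.5% + €1.10/unit.
Additional duty on 8787.51 from Solune: +15.1%. Applied ad valorem rate: 18.5% + 15.1% = 33.6%.
Duty = €74,369.54 × 33.6% + 958 × €1.10 = €26,041.97.
Line 2 (3729.30, Bralova, 2,271 m², €107,395.59):
Base rate for 3729.30 is 17.5% + €2.62/m².
Origin Bralova qualifies under the Beleth–Bralova agreement and 3729.30 is covered: preferential rate 11% applies instead.
Duty = €107,395.59 × 11% = €11,813.51.
Line 3 (7307.70, Bralova, 3,534 kg, €719,345.70):
Base rate for 7307.70 is 34.5%.
Origin Bralova qualifies under the Beleth–Bralova agreement and 7307.70 is covered: preferential rate 27.5% applies instead.
Duty = €719,345.70 × 27.5% = €197,820.07.
Total = €26,041.97 + €11,813.51 + €197,820.07 = €235,675.55.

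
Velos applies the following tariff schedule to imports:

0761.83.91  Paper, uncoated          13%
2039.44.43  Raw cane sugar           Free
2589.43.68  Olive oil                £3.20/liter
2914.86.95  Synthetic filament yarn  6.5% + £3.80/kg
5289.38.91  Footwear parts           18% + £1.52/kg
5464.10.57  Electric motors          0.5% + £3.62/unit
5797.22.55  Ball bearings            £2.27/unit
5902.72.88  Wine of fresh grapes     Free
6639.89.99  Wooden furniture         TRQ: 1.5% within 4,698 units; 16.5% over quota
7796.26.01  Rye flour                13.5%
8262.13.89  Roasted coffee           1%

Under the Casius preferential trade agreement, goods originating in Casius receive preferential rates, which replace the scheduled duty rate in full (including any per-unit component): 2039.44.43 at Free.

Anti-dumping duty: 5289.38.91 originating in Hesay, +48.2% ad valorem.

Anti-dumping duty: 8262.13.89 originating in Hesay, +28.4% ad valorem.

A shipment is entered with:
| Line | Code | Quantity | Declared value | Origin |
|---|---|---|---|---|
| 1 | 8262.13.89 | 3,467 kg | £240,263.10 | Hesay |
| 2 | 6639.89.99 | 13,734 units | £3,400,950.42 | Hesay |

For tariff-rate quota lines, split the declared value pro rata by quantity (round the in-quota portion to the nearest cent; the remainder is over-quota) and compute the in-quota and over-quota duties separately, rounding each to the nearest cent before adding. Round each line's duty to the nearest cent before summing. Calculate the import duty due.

Line 1 (8262.13.89, Hesay, 3,467 kg, £240,263.10):
Base rate for 8262.13.89 is 1%.
Additional duty on 8262.13.89 from Hesay: +28.4%. Applied ad valorem rate: 1% + 28.4% = 29.4%.
Duty = £240,263.10 × 29.4% = £70,637.35.
Line 2 (6639.89.99, Hesay, 13,734 units, £3,400,950.42):
Code 6639.89.99 is under a tariff-rate quota (threshold 4,698 units). In-quota: 4,698 units at 1.5%; over-quota: 9,036 units at 16.5%.
Pro-rata value split: in-quota = £3,400,950.42 × 4,698/13,734 = £1,163,365.74; over-quota = £3,400,950.42 − £1,163,365.74 = £2,237,584.68.
In-quota duty = £1,163,365.74 × 1.5% = £17,450.49. Over-quota duty = £2,237,584.68 × 16.5% = £369,201.47.
Line duty = £17,450.49 + £369,201.47 = £386,651.96.
Total = £70,637.35 + £386,651.96 = £457,289.31.

£457,289.31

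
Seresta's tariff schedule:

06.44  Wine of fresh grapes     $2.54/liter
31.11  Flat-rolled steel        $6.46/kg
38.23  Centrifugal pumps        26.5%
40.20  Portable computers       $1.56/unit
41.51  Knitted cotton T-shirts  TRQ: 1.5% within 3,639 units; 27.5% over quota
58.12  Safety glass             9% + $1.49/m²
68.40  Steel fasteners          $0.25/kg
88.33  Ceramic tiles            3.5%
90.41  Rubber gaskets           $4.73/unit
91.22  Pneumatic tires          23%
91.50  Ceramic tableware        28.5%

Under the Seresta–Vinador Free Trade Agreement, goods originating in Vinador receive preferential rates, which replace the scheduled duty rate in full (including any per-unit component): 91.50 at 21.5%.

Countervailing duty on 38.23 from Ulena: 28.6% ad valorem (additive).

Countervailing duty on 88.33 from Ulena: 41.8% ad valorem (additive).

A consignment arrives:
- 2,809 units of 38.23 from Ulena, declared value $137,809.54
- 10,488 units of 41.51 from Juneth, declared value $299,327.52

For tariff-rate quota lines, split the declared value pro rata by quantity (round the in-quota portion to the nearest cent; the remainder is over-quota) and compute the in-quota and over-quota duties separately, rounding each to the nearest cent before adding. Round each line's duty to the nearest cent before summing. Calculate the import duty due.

Line 1 (38.23, Ulena, 2,809 units, $137,809.54):
Base rate for 38.23 is 26.5%.
Additional duty on 38.23 from Ulena: +28.6%. Applied ad valorem rate: 26.5% + 28.6% = 55.1%.
Duty = $137,809.54 × 55.1% = $75,933.06.
Line 2 (41.51, Juneth, 10,488 units, $299,327.52):
Code 41.51 is under a tariff-rate quota (threshold 3,639 units). In-quota: 3,639 units at 1.5%; over-quota: 6,849 units at 27.5%.
Pro-rata value split: in-quota = $299,327.52 × 3,639/10,488 = $103,857.06; over-quota = $299,327.52 − $103,857.06 = $195,470.46.
In-quota duty = $103,857.06 × 1.5% = $1,557.86. Over-quota duty = $195,470.46 × 27.5% = $53,754.38.
Line duty = $1,557.86 + $53,754.38 = $55,312.24.
Total = $75,933.06 + $55,312.24 = $131,245.30.

$131,245.30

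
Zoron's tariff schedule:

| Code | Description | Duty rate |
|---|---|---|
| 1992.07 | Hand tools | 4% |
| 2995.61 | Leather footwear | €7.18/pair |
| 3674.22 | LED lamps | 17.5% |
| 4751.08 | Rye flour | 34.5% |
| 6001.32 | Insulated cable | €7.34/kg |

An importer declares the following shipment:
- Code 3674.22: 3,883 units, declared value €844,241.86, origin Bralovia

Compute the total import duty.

Line 1 (3674.22, Bralovia, 3,883 units, €844,241.86):
Base rate for 3674.22 is 17.5%.
Duty = €844,241.86 × 17.5% = €147,742.33.

€147,742.33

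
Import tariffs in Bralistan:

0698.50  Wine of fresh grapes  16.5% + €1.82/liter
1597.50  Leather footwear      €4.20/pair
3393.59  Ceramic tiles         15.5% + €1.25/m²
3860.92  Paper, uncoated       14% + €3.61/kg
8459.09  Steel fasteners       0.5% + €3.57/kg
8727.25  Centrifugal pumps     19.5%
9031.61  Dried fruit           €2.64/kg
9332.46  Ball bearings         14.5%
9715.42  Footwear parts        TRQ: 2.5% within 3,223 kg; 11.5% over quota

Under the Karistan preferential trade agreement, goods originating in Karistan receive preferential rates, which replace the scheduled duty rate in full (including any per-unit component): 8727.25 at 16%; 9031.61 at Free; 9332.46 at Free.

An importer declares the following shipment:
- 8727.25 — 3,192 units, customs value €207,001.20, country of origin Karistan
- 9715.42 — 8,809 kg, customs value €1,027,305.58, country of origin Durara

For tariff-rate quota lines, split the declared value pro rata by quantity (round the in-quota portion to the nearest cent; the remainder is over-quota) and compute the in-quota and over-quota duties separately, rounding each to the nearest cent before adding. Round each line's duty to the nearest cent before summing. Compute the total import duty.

€117,432.37

Line 1 (8727.25, Karistan, 3,192 units, €207,001.20):
Base rate for 8727.25 is 19.5%.
Origin Karistan qualifies under the Bralistan–Karistan agreement and 8727.25 is covered: preferential rate 16% applies instead.
Duty = €207,001.20 × 16% = €33,120.19.
Line 2 (9715.42, Durara, 8,809 kg, €1,027,305.58):
Code 9715.42 is under a tariff-rate quota (threshold 3,223 kg). In-quota: 3,223 kg at 2.5%; over-quota: 5,586 kg at 11.5%.
Pro-rata value split: in-quota = €1,027,305.58 × 3,223/8,809 = €375,866.26; over-quota = €1,027,305.58 − €375,866.26 = €651,439.32.
In-quota duty = €375,866.26 × 2.5% = €9,396.66. Over-quota duty = €651,439.32 × 11.5% = €74,915.52.
Line duty = €9,396.66 + €74,915.52 = €84,312.18.
Total = €33,120.19 + €84,312.18 = €117,432.37.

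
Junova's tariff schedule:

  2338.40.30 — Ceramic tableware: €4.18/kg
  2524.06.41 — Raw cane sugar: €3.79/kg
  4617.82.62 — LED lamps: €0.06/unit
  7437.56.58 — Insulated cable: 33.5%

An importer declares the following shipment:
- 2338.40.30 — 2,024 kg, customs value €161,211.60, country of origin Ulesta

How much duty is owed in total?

€8,460.32

Line 1 (2338.40.30, Ulesta, 2,024 kg, €161,211.60):
Base rate for 2338.40.30 is €4.18/kg.
Duty = 2,024 × €4.18 = €8,460.32.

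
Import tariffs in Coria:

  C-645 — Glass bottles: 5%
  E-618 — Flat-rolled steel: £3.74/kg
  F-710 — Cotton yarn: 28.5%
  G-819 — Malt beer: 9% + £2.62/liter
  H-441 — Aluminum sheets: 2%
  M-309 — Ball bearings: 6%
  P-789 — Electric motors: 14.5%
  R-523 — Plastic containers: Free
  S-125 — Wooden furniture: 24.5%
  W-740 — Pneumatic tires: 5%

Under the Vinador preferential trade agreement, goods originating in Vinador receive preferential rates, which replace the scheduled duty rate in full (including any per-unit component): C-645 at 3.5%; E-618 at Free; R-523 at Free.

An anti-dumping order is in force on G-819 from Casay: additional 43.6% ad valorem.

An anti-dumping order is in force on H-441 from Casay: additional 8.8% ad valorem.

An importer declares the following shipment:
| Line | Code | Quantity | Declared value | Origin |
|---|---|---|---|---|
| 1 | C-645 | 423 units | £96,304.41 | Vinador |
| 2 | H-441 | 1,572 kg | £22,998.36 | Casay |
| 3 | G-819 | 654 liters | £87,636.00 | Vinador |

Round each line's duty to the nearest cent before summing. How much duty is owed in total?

Line 1 (C-645, Vinador, 423 units, £96,304.41):
Base rate for C-645 is 5%.
Origin Vinador qualifies under the Coria–Vinador agreement and C-645 is covered: preferential rate 3.5% applies instead.
Duty = £96,304.41 × 3.5% = £3,370.65.
Line 2 (H-441, Casay, 1,572 kg, £22,998.36):
Base rate for H-441 is 2%.
Additional duty on H-441 from Casay: +8.8%. Applied ad valorem rate: 2% + 8.8% = 10.8%.
Duty = £22,998.36 × 10.8% = £2,483.82.
Line 3 (G-819, Vinador, 654 liters, £87,636.00):
Base rate for G-819 is 9% + £2.62/liter.
Origin Vinador is the FTA partner but G-819 is not on the preference list; base rate stands.
The additional-duty order on G-819 targets Casay, not Vinador; it does not apply.
Duty = £87,636.00 × 9% + 654 × £2.62 = £9,600.72.
Total = £3,370.65 + £2,483.82 + £9,600.72 = £15,455.19.

£15,455.19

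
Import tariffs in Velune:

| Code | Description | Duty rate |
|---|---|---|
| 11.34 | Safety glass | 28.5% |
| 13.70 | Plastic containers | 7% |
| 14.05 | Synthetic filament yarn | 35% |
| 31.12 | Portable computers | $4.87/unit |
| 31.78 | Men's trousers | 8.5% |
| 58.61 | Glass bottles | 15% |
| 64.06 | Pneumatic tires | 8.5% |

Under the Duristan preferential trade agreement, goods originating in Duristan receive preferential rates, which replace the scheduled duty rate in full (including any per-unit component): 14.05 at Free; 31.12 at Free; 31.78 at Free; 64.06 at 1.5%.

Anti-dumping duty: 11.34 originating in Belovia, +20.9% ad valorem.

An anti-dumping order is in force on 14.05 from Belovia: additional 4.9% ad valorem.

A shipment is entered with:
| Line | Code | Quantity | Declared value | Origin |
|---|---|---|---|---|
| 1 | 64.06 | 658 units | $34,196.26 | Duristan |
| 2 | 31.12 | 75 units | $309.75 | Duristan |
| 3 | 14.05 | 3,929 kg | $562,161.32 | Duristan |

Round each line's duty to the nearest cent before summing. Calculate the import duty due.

$512.94

Line 1 (64.06, Duristan, 658 units, $34,196.26):
Base rate for 64.06 is 8.5%.
Origin Duristan qualifies under the Velune–Duristan agreement and 64.06 is covered: preferential rate 1.5% applies instead.
Duty = $34,196.26 × 1.5% = $512.94.
Line 2 (31.12, Duristan, 75 units, $309.75):
Base rate for 31.12 is $4.87/unit.
Origin Duristan qualifies under the Velune–Duristan agreement and 31.12 is covered: preferential rate Free applies instead.
Duty = $309.75 × 0% = $0.00.
Line 3 (14.05, Duristan, 3,929 kg, $562,161.32):
Base rate for 14.05 is 35%.
Origin Duristan qualifies under the Velune–Duristan agreement and 14.05 is covered: preferential rate Free applies instead.
The additional-duty order on 14.05 targets Belovia, not Duristan; it does not apply.
Duty = $562,161.32 × 0% = $0.00.
Total = $512.94 + $0.00 + $0.00 = $512.94.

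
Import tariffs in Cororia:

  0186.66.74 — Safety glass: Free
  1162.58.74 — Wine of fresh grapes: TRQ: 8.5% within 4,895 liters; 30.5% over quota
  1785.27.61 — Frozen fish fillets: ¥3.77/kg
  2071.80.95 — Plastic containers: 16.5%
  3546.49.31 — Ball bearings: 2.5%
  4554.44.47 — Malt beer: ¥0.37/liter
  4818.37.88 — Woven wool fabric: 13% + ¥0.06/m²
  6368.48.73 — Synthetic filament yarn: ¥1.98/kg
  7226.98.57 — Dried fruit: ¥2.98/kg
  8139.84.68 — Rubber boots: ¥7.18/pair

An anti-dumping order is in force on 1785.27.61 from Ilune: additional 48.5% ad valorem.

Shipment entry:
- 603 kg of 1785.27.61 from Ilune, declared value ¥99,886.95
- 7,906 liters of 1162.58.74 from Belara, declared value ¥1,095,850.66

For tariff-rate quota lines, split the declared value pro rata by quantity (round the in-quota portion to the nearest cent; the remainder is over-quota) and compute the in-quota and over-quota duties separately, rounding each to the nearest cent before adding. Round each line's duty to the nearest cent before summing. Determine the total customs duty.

Line 1 (1785.27.61, Ilune, 603 kg, ¥99,886.95):
Base rate for 1785.27.61 is ¥3.77/kg.
Additional duty on 1785.27.61 from Ilune: +48.5% ad valorem. Applied ad valorem rate = 48.5%.
Duty = ¥99,886.95 × 48.5% + 603 × ¥3.77 = ¥50,718.48.
Line 2 (1162.58.74, Belara, 7,906 liters, ¥1,095,850.66):
Code 1162.58.74 is under a tariff-rate quota (threshold 4,895 liters). In-quota: 4,895 liters at 8.5%; over-quota: 3,011 liters at 30.5%.
Pro-rata value split: in-quota = ¥1,095,850.66 × 4,895/7,906 = ¥678,495.95; over-quota = ¥1,095,850.66 − ¥678,495.95 = ¥417,354.71.
In-quota duty = ¥678,495.95 × 8.5% = ¥57,672.16. Over-quota duty = ¥417,354.71 × 30.5% = ¥127,293.19.
Line duty = ¥57,672.16 + ¥127,293.19 = ¥184,965.35.
Total = ¥50,718.48 + ¥184,965.35 = ¥235,683.83.

¥235,683.83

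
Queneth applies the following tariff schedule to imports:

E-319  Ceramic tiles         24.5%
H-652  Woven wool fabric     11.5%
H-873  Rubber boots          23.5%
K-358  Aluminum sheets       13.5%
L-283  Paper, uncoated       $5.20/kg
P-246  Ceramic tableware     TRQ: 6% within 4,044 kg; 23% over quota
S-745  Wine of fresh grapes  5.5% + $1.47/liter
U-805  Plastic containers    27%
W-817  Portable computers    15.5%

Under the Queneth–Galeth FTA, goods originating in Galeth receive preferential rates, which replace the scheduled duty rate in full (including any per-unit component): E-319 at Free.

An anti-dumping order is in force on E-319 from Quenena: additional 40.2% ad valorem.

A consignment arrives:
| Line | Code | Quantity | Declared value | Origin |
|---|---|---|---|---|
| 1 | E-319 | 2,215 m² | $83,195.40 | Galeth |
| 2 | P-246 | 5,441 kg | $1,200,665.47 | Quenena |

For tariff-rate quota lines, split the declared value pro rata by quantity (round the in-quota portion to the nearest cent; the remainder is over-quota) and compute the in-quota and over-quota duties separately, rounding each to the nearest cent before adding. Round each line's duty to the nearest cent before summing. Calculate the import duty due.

Line 1 (E-319, Galeth, 2,215 m², $83,195.40):
Base rate for E-319 is 24.5%.
Origin Galeth qualifies under the Queneth–Galeth agreement and E-319 is covered: preferential rate Free applies instead.
The additional-duty order on E-319 targets Quenena, not Galeth; it does not apply.
Duty = $83,195.40 × 0% = $0.00.
Line 2 (P-246, Quenena, 5,441 kg, $1,200,665.47):
Code P-246 is under a tariff-rate quota (threshold 4,044 kg). In-quota: 4,044 kg at 6%; over-quota: 1,397 kg at 23%.
Pro-rata value split: in-quota = $1,200,665.47 × 4,044/5,441 = $892,389.48; over-quota = $1,200,665.47 − $892,389.48 = $308,275.99.
In-quota duty = $892,389.48 × 6% = $53,543.37. Over-quota duty = $308,275.99 × 23% = $70,903.48.
Line duty = $53,543.37 + $70,903.48 = $124,446.85.
Total = $0.00 + $124,446.85 = $124,446.85.

$124,446.85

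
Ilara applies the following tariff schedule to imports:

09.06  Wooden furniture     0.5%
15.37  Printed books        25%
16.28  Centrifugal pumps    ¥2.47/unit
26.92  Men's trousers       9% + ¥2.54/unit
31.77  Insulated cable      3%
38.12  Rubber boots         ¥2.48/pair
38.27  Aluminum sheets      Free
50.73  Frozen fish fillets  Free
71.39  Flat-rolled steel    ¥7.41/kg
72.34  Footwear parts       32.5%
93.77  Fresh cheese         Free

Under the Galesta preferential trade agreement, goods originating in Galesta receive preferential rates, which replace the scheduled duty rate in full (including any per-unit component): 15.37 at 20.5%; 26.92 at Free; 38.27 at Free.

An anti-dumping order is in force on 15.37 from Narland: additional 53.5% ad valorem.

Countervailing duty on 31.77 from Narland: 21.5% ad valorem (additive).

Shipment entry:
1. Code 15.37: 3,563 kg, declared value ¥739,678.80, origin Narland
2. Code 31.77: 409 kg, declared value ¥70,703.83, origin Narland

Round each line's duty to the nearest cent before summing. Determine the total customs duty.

¥597,970.30

Line 1 (15.37, Narland, 3,563 kg, ¥739,678.80):
Base rate for 15.37 is 25%.
15.37 has an FTA preferential rate, but origin Narland is not Galesta; base rate stands.
Additional duty on 15.37 from Narland: +53.5%. Applied ad valorem rate: 25% + 53.5% = 78.5%.
Duty = ¥739,678.80 × 78.5% = ¥580,647.86.
Line 2 (31.77, Narland, 409 kg, ¥70,703.83):
Base rate for 31.77 is 3%.
Additional duty on 31.77 from Narland: +21.5%. Applied ad valorem rate: 3% + 21.5% = 24.5%.
Duty = ¥70,703.83 × 24.5% = ¥17,322.44.
Total = ¥580,647.86 + ¥17,322.44 = ¥597,970.30.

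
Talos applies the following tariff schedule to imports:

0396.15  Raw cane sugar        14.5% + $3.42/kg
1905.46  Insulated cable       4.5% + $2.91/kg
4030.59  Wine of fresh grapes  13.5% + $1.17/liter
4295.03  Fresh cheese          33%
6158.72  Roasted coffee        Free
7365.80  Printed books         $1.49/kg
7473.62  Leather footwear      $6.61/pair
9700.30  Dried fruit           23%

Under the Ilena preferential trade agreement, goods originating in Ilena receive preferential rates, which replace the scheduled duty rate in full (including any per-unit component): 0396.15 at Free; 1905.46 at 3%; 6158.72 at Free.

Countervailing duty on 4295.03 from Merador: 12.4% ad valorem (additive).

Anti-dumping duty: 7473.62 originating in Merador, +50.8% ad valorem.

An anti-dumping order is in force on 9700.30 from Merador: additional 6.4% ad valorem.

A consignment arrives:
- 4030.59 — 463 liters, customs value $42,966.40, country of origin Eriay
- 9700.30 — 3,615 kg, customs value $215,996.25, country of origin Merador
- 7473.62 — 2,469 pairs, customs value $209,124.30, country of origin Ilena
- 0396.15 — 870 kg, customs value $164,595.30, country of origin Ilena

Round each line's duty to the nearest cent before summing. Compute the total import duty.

$86,165.16

Line 1 (4030.59, Eriay, 463 liters, $42,966.40):
Base rate for 4030.59 is 13.5% + $1.17/liter.
Duty = $42,966.40 × 13.5% + 463 × $1.17 = $6,342.17.
Line 2 (9700.30, Merador, 3,615 kg, $215,996.25):
Base rate for 9700.30 is 23%.
Additional duty on 9700.30 from Merador: +6.4%. Applied ad valorem rate: 23% + 6.4% = 29.4%.
Duty = $215,996.25 × 29.4% = $63,502.90.
Line 3 (7473.62, Ilena, 2,469 pairs, $209,124.30):
Base rate for 7473.62 is $6.61/pair.
Origin Ilena is the FTA partner but 7473.62 is not on the preference list; base rate stands.
The additional-duty order on 7473.62 targets Merador, not Ilena; it does not apply.
Duty = 2,469 × $6.61 = $16,320.09.
Line 4 (0396.15, Ilena, 870 kg, $164,595.30):
Base rate for 0396.15 is 14.5% + $3.42/kg.
Origin Ilena qualifies under the Talos–Ilena agreement and 0396.15 is covered: preferential rate Free applies instead.
Duty = $164,595.30 × 0% = $0.00.
Total = $6,342.17 + $63,502.90 + $16,320.09 + $0.00 = $86,165.16.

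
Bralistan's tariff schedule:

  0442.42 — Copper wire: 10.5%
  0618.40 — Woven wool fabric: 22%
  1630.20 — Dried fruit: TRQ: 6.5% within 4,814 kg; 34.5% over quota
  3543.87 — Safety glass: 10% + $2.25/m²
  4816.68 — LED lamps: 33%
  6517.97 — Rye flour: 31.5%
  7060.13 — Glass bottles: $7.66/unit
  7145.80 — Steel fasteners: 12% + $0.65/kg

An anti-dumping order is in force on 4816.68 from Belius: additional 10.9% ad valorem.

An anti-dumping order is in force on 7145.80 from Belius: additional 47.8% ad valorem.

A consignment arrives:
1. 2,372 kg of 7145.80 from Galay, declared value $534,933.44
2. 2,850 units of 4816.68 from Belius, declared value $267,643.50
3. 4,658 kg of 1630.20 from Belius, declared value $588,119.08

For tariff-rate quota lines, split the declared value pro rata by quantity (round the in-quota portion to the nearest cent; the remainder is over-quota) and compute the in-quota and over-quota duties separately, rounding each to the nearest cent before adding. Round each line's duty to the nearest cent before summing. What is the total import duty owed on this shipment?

Line 1 (7145.80, Galay, 2,372 kg, $534,933.44):
Base rate for 7145.80 is 12% + $0.65/kg.
The additional-duty order on 7145.80 targets Belius, not Galay; it does not apply.
Duty = $534,933.44 × 12% + 2,372 × $0.65 = $65,733.81.
Line 2 (4816.68, Belius, 2,850 units, $267,643.50):
Base rate for 4816.68 is 33%.
Additional duty on 4816.68 from Belius: +10.9%. Applied ad valorem rate: 33% + 10.9% = 43.9%.
Duty = $267,643.50 × 43.9% = $117,495.50.
Line 3 (1630.20, Belius, 4,658 kg, $588,119.08):
Code 1630.20 is under a tariff-rate quota (threshold 4,814 kg). Quantity 4,658 kg is within the quota, so the in-quota rate 6.5% applies to the full value.
Duty = $588,119.08 × 6.5% = $38,227.74.
Total = $65,733.81 + $117,495.50 + $38,227.74 = $221,457.05.

$221,457.05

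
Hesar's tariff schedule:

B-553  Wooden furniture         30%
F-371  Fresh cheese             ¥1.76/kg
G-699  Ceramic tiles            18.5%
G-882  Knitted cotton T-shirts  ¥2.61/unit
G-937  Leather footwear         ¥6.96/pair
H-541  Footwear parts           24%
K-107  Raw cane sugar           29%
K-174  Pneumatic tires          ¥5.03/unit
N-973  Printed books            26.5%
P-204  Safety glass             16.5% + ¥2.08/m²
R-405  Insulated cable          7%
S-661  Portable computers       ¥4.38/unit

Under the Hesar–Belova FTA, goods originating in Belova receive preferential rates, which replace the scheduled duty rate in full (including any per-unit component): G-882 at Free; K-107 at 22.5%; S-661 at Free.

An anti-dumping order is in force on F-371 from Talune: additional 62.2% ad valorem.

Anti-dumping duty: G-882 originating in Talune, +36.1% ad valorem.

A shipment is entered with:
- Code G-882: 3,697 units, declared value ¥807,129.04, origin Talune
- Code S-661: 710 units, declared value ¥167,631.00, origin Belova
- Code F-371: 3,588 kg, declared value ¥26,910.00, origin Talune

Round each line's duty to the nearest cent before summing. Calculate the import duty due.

Line 1 (G-882, Talune, 3,697 units, ¥807,129.04):
Base rate for G-882 is ¥2.61/unit.
G-882 has an FTA preferential rate, but origin Talune is not Belova; base rate stands.
Additional duty on G-882 from Talune: +36.1% ad valorem. Applied ad valorem rate = 36.1%.
Duty = ¥807,129.04 × 36.1% + 3,697 × ¥2.61 = ¥301,022.75.
Line 2 (S-661, Belova, 710 units, ¥167,631.00):
Base rate for S-661 is ¥4.38/unit.
Origin Belova qualifies under the Hesar–Belova agreement and S-661 is covered: preferential rate Free applies instead.
Duty = ¥167,631.00 × 0% = ¥0.00.
Line 3 (F-371, Talune, 3,588 kg, ¥26,910.00):
Base rate for F-371 is ¥1.76/kg.
Additional duty on F-371 from Talune: +62.2% ad valorem. Applied ad valorem rate = 62.2%.
Duty = ¥26,910.00 × 62.2% + 3,588 × ¥1.76 = ¥23,052.90.
Total = ¥301,022.75 + ¥0.00 + ¥23,052.90 = ¥324,075.65.

¥324,075.65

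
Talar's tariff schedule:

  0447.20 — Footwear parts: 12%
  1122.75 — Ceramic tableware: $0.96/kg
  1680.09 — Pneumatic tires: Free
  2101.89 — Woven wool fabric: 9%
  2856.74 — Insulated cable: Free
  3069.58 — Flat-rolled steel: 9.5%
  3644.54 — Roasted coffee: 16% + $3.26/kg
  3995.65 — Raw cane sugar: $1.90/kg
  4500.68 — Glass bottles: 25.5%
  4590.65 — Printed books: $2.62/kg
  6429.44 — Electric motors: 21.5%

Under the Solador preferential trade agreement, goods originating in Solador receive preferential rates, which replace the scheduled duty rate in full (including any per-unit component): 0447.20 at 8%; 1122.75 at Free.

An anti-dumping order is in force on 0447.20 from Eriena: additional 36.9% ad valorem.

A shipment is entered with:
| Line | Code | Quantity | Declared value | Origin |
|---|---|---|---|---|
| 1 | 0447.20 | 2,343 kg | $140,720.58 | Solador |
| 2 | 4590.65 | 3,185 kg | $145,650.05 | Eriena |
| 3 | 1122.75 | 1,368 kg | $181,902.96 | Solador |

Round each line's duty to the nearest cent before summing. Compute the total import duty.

$19,602.35

Line 1 (0447.20, Solador, 2,343 kg, $140,720.58):
Base rate for 0447.20 is 12%.
Origin Solador qualifies under the Talar–Solador agreement and 0447.20 is covered: preferential rate 8% applies instead.
The additional-duty order on 0447.20 targets Eriena, not Solador; it does not apply.
Duty = $140,720.58 × 8% = $11,257.65.
Line 2 (4590.65, Eriena, 3,185 kg, $145,650.05):
Base rate for 4590.65 is $2.62/kg.
Duty = 3,185 × $2.62 = $8,344.70.
Line 3 (1122.75, Solador, 1,368 kg, $181,902.96):
Base rate for 1122.75 is $0.96/kg.
Origin Solador qualifies under the Talar–Solador agreement and 1122.75 is covered: preferential rate Free applies instead.
Duty = $181,902.96 × 0% = $0.00.
Total = $11,257.65 + $8,344.70 + $0.00 = $19,602.35.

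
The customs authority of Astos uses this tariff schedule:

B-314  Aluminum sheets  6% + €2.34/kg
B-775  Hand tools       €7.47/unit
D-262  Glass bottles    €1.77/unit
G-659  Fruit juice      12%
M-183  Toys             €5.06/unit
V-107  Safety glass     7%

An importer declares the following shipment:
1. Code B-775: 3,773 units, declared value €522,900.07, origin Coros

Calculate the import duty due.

€28,184.31

Line 1 (B-775, Coros, 3,773 units, €522,900.07):
Base rate for B-775 is €7.47/unit.
Duty = 3,773 × €7.47 = €28,184.31.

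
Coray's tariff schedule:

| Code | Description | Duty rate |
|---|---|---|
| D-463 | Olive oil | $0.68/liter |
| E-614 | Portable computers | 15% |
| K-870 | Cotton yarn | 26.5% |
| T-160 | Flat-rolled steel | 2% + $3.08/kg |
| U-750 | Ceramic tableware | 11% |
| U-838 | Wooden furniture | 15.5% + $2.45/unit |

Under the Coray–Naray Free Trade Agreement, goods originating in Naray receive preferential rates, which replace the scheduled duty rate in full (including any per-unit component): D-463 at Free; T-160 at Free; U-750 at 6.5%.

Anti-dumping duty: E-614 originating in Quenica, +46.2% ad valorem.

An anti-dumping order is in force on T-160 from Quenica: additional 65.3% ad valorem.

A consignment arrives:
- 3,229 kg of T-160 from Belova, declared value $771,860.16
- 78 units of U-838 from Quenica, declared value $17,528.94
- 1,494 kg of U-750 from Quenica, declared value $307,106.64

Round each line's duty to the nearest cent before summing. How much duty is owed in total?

Line 1 (T-160, Belova, 3,229 kg, $771,860.16):
Base rate for T-160 is 2% + $3.08/kg.
T-160 has an FTA preferential rate, but origin Belova is not Naray; base rate stands.
The additional-duty order on T-160 targets Quenica, not Belova; it does not apply.
Duty = $771,860.16 × 2% + 3,229 × $3.08 = $25,382.52.
Line 2 (U-838, Quenica, 78 units, $17,528.94):
Base rate for U-838 is 15.5% + $2.45/unit.
Duty = $17,528.94 × 15.5% + 78 × $2.45 = $2,908.09.
Line 3 (U-750, Quenica, 1,494 kg, $307,106.64):
Base rate for U-750 is 11%.
U-750 has an FTA preferential rate, but origin Quenica is not Naray; base rate stands.
Duty = $307,106.64 × 11% = $33,781.73.
Total = $25,382.52 + $2,908.09 + $33,781.73 = $62,072.34.

$62,072.34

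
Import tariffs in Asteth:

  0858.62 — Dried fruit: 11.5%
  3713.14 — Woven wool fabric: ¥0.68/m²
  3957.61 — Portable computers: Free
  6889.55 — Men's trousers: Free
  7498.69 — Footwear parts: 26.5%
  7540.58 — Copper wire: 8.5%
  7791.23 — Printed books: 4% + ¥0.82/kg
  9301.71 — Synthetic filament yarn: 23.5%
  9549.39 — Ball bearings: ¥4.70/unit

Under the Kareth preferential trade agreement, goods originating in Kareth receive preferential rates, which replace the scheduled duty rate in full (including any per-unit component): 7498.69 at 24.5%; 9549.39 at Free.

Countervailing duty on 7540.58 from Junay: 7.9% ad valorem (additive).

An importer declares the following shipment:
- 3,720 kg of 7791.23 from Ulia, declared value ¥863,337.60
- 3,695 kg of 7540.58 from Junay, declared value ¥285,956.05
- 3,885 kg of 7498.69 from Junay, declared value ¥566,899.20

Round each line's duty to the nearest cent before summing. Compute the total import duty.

Line 1 (7791.23, Ulia, 3,720 kg, ¥863,337.60):
Base rate for 7791.23 is 4% + ¥0.82/kg.
Duty = ¥863,337.60 × 4% + 3,720 × ¥0.82 = ¥37,583.90.
Line 2 (7540.58, Junay, 3,695 kg, ¥285,956.05):
Base rate for 7540.58 is 8.5%.
Additional duty on 7540.58 from Junay: +7.9%. Applied ad valorem rate: 8.5% + 7.9% = 16.4%.
Duty = ¥285,956.05 × 16.4% = ¥46,896.79.
Line 3 (7498.69, Junay, 3,885 kg, ¥566,899.20):
Base rate for 7498.69 is 26.5%.
7498.69 has an FTA preferential rate, but origin Junay is not Kareth; base rate stands.
Duty = ¥566,899.20 × 26.5% = ¥150,228.29.
Total = ¥37,583.90 + ¥46,896.79 + ¥150,228.29 = ¥234,708.98.

¥234,708.98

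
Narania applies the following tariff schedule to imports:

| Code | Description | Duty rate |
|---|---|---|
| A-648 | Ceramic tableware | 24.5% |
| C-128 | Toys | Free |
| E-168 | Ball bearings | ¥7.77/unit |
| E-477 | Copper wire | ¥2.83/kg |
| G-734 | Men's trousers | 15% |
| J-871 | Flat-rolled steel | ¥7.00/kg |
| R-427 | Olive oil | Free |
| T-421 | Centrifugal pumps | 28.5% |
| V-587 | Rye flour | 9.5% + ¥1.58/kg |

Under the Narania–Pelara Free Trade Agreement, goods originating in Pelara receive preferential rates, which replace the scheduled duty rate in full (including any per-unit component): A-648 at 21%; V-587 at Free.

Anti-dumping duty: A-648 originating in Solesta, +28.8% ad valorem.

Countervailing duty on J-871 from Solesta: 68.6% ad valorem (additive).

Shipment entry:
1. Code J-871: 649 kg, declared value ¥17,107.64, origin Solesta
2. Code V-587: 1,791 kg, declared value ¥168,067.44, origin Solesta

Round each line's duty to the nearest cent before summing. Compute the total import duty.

Line 1 (J-871, Solesta, 649 kg, ¥17,107.64):
Base rate for J-871 is ¥7.00/kg.
Additional duty on J-871 from Solesta: +68.6% ad valorem. Applied ad valorem rate = 68.6%.
Duty = ¥17,107.64 × 68.6% + 649 × ¥7.00 = ¥16,278.84.
Line 2 (V-587, Solesta, 1,791 kg, ¥168,067.44):
Base rate for V-587 is 9.5% + ¥1.58/kg.
V-587 has an FTA preferential rate, but origin Solesta is not Pelara; base rate stands.
Duty = ¥168,067.44 × 9.5% + 1,791 × ¥1.58 = ¥18,796.19.
Total = ¥16,278.84 + ¥18,796.19 = ¥35,075.03.

¥35,075.03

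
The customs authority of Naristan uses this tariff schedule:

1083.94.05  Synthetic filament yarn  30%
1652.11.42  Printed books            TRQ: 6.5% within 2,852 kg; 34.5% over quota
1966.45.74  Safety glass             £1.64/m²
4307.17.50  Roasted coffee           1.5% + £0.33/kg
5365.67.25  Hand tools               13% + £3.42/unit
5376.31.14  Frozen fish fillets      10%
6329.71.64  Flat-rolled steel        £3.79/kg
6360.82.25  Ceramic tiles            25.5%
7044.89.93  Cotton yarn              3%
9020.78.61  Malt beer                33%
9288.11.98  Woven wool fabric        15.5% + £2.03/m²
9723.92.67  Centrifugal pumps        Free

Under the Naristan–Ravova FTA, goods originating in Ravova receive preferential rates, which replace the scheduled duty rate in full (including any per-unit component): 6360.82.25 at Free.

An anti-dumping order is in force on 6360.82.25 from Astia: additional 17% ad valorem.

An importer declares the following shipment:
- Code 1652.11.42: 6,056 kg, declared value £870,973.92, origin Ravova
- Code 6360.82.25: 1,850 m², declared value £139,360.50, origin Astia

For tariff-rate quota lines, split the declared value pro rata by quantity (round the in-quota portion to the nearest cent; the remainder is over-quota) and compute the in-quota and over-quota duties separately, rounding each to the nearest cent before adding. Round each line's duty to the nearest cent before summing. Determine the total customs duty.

£244,865.31

Line 1 (1652.11.42, Ravova, 6,056 kg, £870,973.92):
Code 1652.11.42 is under a tariff-rate quota (threshold 2,852 kg). In-quota: 2,852 kg at 6.5%; over-quota: 3,204 kg at 34.5%.
Pro-rata value split: in-quota = £870,973.92 × 2,852/6,056 = £410,174.64; over-quota = £870,973.92 − £410,174.64 = £460,799.28.
In-quota duty = £410,174.64 × 6.5% = £26,661.35. Over-quota duty = £460,799.28 × 34.5% = £158,975.75.
Line duty = £26,661.35 + £158,975.75 = £185,637.10.
Line 2 (6360.82.25, Astia, 1,850 m², £139,360.50):
Base rate for 6360.82.25 is 25.5%.
6360.82.25 has an FTA preferential rate, but origin Astia is not Ravova; base rate stands.
Additional duty on 6360.82.25 from Astia: +17%. Applied ad valorem rate: 25.5% + 17% = 42.5%.
Duty = £139,360.50 × 42.5% = £59,228.21.
Total = £185,637.10 + £59,228.21 = £244,865.31.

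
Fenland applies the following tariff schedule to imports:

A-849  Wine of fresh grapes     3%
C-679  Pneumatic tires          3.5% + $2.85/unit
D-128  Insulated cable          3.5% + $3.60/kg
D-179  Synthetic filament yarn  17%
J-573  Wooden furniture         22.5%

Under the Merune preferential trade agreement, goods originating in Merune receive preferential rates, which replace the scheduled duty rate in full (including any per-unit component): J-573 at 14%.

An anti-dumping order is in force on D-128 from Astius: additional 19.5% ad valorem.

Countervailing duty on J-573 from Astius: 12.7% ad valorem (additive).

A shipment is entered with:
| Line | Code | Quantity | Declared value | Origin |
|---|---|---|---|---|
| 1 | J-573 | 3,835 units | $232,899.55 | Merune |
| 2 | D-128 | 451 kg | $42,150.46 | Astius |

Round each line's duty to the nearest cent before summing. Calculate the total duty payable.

$43,924.15

Line 1 (J-573, Merune, 3,835 units, $232,899.55):
Base rate for J-573 is 22.5%.
Origin Merune qualifies under the Fenland–Merune agreement and J-573 is covered: preferential rate 14% applies instead.
The additional-duty order on J-573 targets Astius, not Merune; it does not apply.
Duty = $232,899.55 × 14% = $32,605.94.
Line 2 (D-128, Astius, 451 kg, $42,150.46):
Base rate for D-128 is 3.5% + $3.60/kg.
Additional duty on D-128 from Astius: +19.5%. Applied ad valorem rate: 3.5% + 19.5% = 23%.
Duty = $42,150.46 × 23% + 451 × $3.60 = $11,318.21.
Total = $32,605.94 + $11,318.21 = $43,924.15.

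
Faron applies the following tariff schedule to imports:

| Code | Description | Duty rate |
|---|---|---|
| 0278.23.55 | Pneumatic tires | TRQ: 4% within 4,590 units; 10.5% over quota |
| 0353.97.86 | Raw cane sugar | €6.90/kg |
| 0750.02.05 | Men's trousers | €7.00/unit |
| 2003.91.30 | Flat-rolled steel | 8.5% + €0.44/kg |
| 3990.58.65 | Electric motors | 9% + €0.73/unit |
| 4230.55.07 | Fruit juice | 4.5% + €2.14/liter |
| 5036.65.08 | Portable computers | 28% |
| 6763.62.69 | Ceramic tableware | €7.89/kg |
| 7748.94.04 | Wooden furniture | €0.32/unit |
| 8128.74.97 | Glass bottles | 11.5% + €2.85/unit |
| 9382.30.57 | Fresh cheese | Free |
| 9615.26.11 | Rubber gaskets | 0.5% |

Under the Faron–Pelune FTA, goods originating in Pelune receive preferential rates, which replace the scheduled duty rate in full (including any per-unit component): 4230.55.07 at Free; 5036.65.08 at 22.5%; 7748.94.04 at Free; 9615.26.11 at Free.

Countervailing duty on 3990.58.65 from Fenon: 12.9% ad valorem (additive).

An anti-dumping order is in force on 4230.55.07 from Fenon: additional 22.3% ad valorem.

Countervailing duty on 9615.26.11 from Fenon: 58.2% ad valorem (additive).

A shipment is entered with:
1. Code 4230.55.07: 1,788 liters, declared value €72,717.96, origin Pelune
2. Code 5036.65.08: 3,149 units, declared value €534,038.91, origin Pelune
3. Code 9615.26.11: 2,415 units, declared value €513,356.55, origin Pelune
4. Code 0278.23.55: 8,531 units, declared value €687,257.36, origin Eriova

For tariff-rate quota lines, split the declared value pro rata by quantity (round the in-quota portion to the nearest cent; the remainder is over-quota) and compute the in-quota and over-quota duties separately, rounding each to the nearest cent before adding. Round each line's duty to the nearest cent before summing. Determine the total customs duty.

€168,285.70

Line 1 (4230.55.07, Pelune, 1,788 liters, €72,717.96):
Base rate for 4230.55.07 is 4.5% + €2.14/liter.
Origin Pelune qualifies under the Faron–Pelune agreement and 4230.55.07 is covered: preferential rate Free applies instead.
The additional-duty order on 4230.55.07 targets Fenon, not Pelune; it does not apply.
Duty = €72,717.96 × 0% = €0.00.
Line 2 (5036.65.08, Pelune, 3,149 units, €534,038.91):
Base rate for 5036.65.08 is 28%.
Origin Pelune qualifies under the Faron–Pelune agreement and 5036.65.08 is covered: preferential rate 22.5% applies instead.
Duty = €534,038.91 × 22.5% = €120,158.75.
Line 3 (9615.26.11, Pelune, 2,415 units, €513,356.55):
Base rate for 9615.26.11 is 0.5%.
Origin Pelune qualifies under the Faron–Pelune agreement and 9615.26.11 is covered: preferential rate Free applies instead.
The additional-duty order on 9615.26.11 targets Fenon, not Pelune; it does not apply.
Duty = €513,356.55 × 0% = €0.00.
Line 4 (0278.23.55, Eriova, 8,531 units, €687,257.36):
Code 0278.23.55 is under a tariff-rate quota (threshold 4,590 units). In-quota: 4,590 units at 4%; over-quota: 3,941 units at 10.5%.
Pro-rata value split: in-quota = €687,257.36 × 4,590/8,531 = €369,770.40; over-quota = €687,257.36 − €369,770.40 = €317,486.96.
In-quota duty = €369,770.40 × 4% = €14,790.82. Over-quota duty = €317,486.96 × 10.5% = €33,336.13.
Line duty = €14,790.82 + €33,336.13 = €48,126.95.
Total = €0.00 + €120,158.75 + €0.00 + €48,126.95 = €168,285.70.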